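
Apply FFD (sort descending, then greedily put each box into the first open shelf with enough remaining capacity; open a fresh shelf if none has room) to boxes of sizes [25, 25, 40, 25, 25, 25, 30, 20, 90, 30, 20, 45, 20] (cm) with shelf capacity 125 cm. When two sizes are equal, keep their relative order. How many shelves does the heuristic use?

Sorted descending: 90, 45, 40, 30, 30, 25, 25, 25, 25, 25, 20, 20, 20.
  90 → shelf 1 (new)  [load 90/125]
  45 → shelf 2 (new)  [load 45/125]
  40 → shelf 2  [load 85/125]
  30 → shelf 1  [load 120/125]
  30 → shelf 2  [load 115/125]
  25 → shelf 3 (new)  [load 25/125]
  25 → shelf 3  [load 50/125]
  25 → shelf 3  [load 75/125]
  25 → shelf 3  [load 100/125]
  25 → shelf 3  [load 125/125]
  20 → shelf 4 (new)  [load 20/125]
  20 → shelf 4  [load 40/125]
  20 → shelf 4  [load 60/125]
4 shelves opened.

4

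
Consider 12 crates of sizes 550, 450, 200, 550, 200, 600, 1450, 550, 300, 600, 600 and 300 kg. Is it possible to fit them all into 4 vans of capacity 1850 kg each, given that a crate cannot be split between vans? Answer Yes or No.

A valid assignment using 4 vans:
  van 1: 1450 + 300 = 1750
  van 2: 600 + 600 + 600 = 1800
  van 3: 550 + 550 + 550 + 200 = 1850
  van 4: 450 + 300 + 200 = 950
Every load is within 1850 kg, so 4 vans suffice.

Yes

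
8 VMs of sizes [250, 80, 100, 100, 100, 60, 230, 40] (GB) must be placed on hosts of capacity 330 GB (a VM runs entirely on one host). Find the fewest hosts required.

3

Total = 250 + 230 + 100 + 100 + 100 + 80 + 60 + 40 = 960 GB.
Lower bound: ⌈960/330⌉ = 3 hosts.
A packing using 3 hosts:
  host 1: 250 + 80 = 330
  host 2: 230 + 100 = 330
  host 3: 100 + 100 + 60 + 40 = 300
This matches the lower bound, so 3 is optimal.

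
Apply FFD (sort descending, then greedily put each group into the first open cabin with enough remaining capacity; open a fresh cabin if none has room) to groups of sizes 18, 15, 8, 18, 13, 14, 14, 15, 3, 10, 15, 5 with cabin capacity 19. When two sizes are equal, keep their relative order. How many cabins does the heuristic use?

9

Sorted descending: 18, 18, 15, 15, 15, 14, 14, 13, 10, 8, 5, 3.
  18 → cabin 1 (new)  [load 18/19]
  18 → cabin 2 (new)  [load 18/19]
  15 → cabin 3 (new)  [load 15/19]
  15 → cabin 4 (new)  [load 15/19]
  15 → cabin 5 (new)  [load 15/19]
  14 → cabin 6 (new)  [load 14/19]
  14 → cabin 7 (new)  [load 14/19]
  13 → cabin 8 (new)  [load 13/19]
  10 → cabin 9 (new)  [load 10/19]
  8 → cabin 9  [load 18/19]
  5 → cabin 6  [load 19/19]
  3 → cabin 3  [load 18/19]
9 cabins opened.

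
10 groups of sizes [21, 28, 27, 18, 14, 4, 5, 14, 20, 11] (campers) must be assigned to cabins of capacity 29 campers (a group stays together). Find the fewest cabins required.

6

Total = 28 + 27 + 21 + 20 + 18 + 14 + 14 + 11 + 5 + 4 = 162 campers.
Lower bound: ⌈162/29⌉ = 6 cabins.
A packing using 6 cabins:
  cabin 1: 28 = 28
  cabin 2: 27 = 27
  cabin 3: 21 + 5 = 26
  cabin 4: 20 + 4 = 24
  cabin 5: 18 + 11 = 29
  cabin 6: 14 + 14 = 28
This matches the lower bound, so 6 is optimal.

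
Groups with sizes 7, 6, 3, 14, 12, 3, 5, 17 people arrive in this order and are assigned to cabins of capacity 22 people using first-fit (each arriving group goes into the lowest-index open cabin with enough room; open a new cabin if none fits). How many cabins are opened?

4

  7 → cabin 1 (new)  [load 7/22]
  6 → cabin 1  [load 13/22]
  3 → cabin 1  [load 16/22]
  14 → cabin 2 (new)  [load 14/22]
  12 → cabin 3 (new)  [load 12/22]
  3 → cabin 1  [load 19/22]
  5 → cabin 2  [load 19/22]
  17 → cabin 4 (new)  [load 17/22]
4 cabins opened.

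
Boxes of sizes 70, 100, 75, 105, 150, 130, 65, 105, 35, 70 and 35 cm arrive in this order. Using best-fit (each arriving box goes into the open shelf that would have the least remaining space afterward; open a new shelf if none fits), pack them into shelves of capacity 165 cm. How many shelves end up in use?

7

  70 → shelf 1 (new)  [load 70/165]
  100 → shelf 2 (new)  [load 100/165]
  75 → shelf 1  [load 145/165]
  105 → shelf 3 (new)  [load 105/165]
  150 → shelf 4 (new)  [load 150/165]
  130 → shelf 5 (new)  [load 130/165]
  65 → shelf 2  [load 165/165]
  105 → shelf 6 (new)  [load 105/165]
  35 → shelf 5  [load 165/165]
  70 → shelf 7 (new)  [load 70/165]
  35 → shelf 3  [load 140/165]
7 shelves opened.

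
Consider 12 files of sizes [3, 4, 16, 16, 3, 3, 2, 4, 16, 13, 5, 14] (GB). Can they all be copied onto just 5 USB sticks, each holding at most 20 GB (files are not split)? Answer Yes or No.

Yes

A valid assignment using 5 USB sticks:
  USB stick 1: 16 + 4 = 20
  USB stick 2: 16 + 4 = 20
  USB stick 3: 16 + 3 = 19
  USB stick 4: 14 + 3 + 3 = 20
  USB stick 5: 13 + 5 + 2 = 20
Every load is within 20 GB, so 5 USB sticks suffice.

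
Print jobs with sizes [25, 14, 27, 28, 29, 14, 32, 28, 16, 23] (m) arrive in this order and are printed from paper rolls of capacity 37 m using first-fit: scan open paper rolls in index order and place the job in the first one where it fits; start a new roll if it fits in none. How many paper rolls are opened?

9

  25 → roll 1 (new)  [load 25/37]
  14 → roll 2 (new)  [load 14/37]
  27 → roll 3 (new)  [load 27/37]
  28 → roll 4 (new)  [load 28/37]
  29 → roll 5 (new)  [load 29/37]
  14 → roll 2  [load 28/37]
  32 → roll 6 (new)  [load 32/37]
  28 → roll 7 (new)  [load 28/37]
  16 → roll 8 (new)  [load 16/37]
  23 → roll 9 (new)  [load 23/37]
9 paper rolls opened.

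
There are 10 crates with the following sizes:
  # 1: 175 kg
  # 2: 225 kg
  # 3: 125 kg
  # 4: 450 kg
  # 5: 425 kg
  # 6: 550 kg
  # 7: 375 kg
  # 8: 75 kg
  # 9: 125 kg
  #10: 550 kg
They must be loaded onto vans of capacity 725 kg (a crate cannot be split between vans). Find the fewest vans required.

Total = 550 + 550 + 450 + 425 + 375 + 225 + 175 + 125 + 125 + 75 = 3075 kg.
Lower bound: ⌈3075/725⌉ = 5 vans.
A packing using 5 vans:
  van 1: 550 + 175 = 725
  van 2: 550 + 125 = 675
  van 3: 450 + 225 = 675
  van 4: 425 + 125 + 75 = 625
  van 5: 375 = 375
This matches the lower bound, so 5 is optimal.

5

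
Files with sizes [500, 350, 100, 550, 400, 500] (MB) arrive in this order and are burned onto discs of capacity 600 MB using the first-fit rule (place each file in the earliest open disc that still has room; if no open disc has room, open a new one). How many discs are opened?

5

  500 → disc 1 (new)  [load 500/600]
  350 → disc 2 (new)  [load 350/600]
  100 → disc 1  [load 600/600]
  550 → disc 3 (new)  [load 550/600]
  400 → disc 4 (new)  [load 400/600]
  500 → disc 5 (new)  [load 500/600]
5 discs opened.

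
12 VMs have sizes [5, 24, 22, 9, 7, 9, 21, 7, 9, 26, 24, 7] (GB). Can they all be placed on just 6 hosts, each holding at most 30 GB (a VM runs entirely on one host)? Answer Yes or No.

No

Total = 170 GB; ⌈170/30⌉ = 6.
The bound of 6 does not rule out 6, but exhaustive search shows no assignment into 6 hosts of capacity 30 GB exists — the minimum is 7.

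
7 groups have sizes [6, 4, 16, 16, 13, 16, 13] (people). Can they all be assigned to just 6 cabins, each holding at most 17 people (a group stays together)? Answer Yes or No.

A valid assignment using 6 cabins:
  cabin 1: 16 = 16
  cabin 2: 16 = 16
  cabin 3: 16 = 16
  cabin 4: 13 + 4 = 17
  cabin 5: 13 = 13
  cabin 6: 6 = 6
Every load is within 17 people, so 6 cabins suffice.

Yes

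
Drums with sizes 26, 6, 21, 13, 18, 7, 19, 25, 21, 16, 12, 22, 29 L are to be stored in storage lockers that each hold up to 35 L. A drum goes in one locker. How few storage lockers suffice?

8

Total = 29 + 26 + 25 + 22 + 21 + 21 + 19 + 18 + 16 + 13 + 12 + 7 + 6 = 235 L.
Lower bound: ⌈235/35⌉ = 7 storage lockers.
Also, 8 drums each exceed 35/2 L, and no two of those can share a locker, so at least 8 storage lockers are needed.
A packing using 8 storage lockers:
  locker 1: 29 + 6 = 35
  locker 2: 26 + 7 = 33
  locker 3: 25 = 25
  locker 4: 22 + 13 = 35
  locker 5: 21 + 12 = 33
  locker 6: 21 = 21
  locker 7: 19 + 16 = 35
  locker 8: 18 = 18
This matches the lower bound, so 8 is optimal.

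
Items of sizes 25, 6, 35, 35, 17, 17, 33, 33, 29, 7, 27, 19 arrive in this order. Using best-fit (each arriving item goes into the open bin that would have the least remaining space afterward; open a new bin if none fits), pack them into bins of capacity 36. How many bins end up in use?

  25 → bin 1 (new)  [load 25/36]
  6 → bin 1  [load 31/36]
  35 → bin 2 (new)  [load 35/36]
  35 → bin 3 (new)  [load 35/36]
  17 → bin 4 (new)  [load 17/36]
  17 → bin 4  [load 34/36]
  33 → bin 5 (new)  [load 33/36]
  33 → bin 6 (new)  [load 33/36]
  29 → bin 7 (new)  [load 29/36]
  7 → bin 7  [load 36/36]
  27 → bin 8 (new)  [load 27/36]
  19 → bin 9 (new)  [load 19/36]
9 bins opened.

9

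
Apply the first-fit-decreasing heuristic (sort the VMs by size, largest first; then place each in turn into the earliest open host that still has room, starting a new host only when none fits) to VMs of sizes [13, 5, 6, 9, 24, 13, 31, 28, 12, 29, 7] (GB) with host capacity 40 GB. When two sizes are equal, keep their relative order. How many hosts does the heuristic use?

5

Sorted descending: 31, 29, 28, 24, 13, 13, 12, 9, 7, 6, 5.
  31 → host 1 (new)  [load 31/40]
  29 → host 2 (new)  [load 29/40]
  28 → host 3 (new)  [load 28/40]
  24 → host 4 (new)  [load 24/40]
  13 → host 4  [load 37/40]
  13 → host 5 (new)  [load 13/40]
  12 → host 3  [load 40/40]
  9 → host 1  [load 40/40]
  7 → host 2  [load 36/40]
  6 → host 5  [load 19/40]
  5 → host 5  [load 24/40]
5 hosts opened.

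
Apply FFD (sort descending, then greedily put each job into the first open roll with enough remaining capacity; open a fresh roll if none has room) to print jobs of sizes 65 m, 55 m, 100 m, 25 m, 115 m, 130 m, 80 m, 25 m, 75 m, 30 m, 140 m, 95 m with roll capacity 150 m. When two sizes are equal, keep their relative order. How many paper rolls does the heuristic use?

Sorted descending: 140, 130, 115, 100, 95, 80, 75, 65, 55, 30, 25, 25.
  140 → roll 1 (new)  [load 140/150]
  130 → roll 2 (new)  [load 130/150]
  115 → roll 3 (new)  [load 115/150]
  100 → roll 4 (new)  [load 100/150]
  95 → roll 5 (new)  [load 95/150]
  80 → roll 6 (new)  [load 80/150]
  75 → roll 7 (new)  [load 75/150]
  65 → roll 6  [load 145/150]
  55 → roll 5  [load 150/150]
  30 → roll 3  [load 145/150]
  25 → roll 4  [load 125/150]
  25 → roll 4  [load 150/150]
7 paper rolls opened.

7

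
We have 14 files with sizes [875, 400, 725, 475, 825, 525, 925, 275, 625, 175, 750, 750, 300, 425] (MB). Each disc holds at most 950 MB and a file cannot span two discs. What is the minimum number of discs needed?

10

Total = 925 + 875 + 825 + 750 + 750 + 725 + 625 + 525 + 475 + 425 + 400 + 300 + 275 + 175 = 8050 MB.
Lower bound: ⌈8050/950⌉ = 9 discs.
A packing using 10 discs:
  disc 1: 925 = 925
  disc 2: 875 = 875
  disc 3: 825 = 825
  disc 4: 750 + 175 = 925
  disc 5: 750 = 750
  disc 6: 725 = 725
  disc 7: 625 + 300 = 925
  disc 8: 525 + 425 = 950
  disc 9: 475 + 400 = 875
  disc 10: 275 = 275
No arrangement into 9 discs stays within capacity, so 10 is optimal.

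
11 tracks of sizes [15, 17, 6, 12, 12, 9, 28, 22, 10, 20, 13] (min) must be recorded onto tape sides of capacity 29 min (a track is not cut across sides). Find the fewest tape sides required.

6

Total = 28 + 22 + 20 + 17 + 15 + 13 + 12 + 12 + 10 + 9 + 6 = 164 min.
Lower bound: ⌈164/29⌉ = 6 tape sides.
A packing using 6 tape sides:
  side 1: 28 = 28
  side 2: 22 + 6 = 28
  side 3: 20 + 9 = 29
  side 4: 17 + 12 = 29
  side 5: 15 + 13 = 28
  side 6: 12 + 10 = 22
This matches the lower bound, so 6 is optimal.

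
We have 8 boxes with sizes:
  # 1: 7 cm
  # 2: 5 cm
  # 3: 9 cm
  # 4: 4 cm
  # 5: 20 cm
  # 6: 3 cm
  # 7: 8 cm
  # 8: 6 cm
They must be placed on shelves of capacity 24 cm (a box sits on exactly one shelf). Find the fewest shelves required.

3

Total = 20 + 9 + 8 + 7 + 6 + 5 + 4 + 3 = 62 cm.
Lower bound: ⌈62/24⌉ = 3 shelves.
A packing using 3 shelves:
  shelf 1: 20 + 4 = 24
  shelf 2: 9 + 8 + 7 = 24
  shelf 3: 6 + 5 + 3 = 14
This matches the lower bound, so 3 is optimal.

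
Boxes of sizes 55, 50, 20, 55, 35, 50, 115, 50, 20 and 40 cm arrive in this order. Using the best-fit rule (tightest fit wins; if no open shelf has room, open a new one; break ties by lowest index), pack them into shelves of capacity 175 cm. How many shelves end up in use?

  55 → shelf 1 (new)  [load 55/175]
  50 → shelf 1  [load 105/175]
  20 → shelf 1  [load 125/175]
  55 → shelf 2 (new)  [load 55/175]
  35 → shelf 1  [load 160/175]
  50 → shelf 2  [load 105/175]
  115 → shelf 3 (new)  [load 115/175]
  50 → shelf 3  [load 165/175]
  20 → shelf 2  [load 125/175]
  40 → shelf 2  [load 165/175]
3 shelves opened.

3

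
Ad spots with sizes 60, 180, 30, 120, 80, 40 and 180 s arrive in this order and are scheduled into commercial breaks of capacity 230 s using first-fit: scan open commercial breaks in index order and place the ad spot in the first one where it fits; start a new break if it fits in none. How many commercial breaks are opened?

4

  60 → break 1 (new)  [load 60/230]
  180 → break 2 (new)  [load 180/230]
  30 → break 1  [load 90/230]
  120 → break 1  [load 210/230]
  80 → break 3 (new)  [load 80/230]
  40 → break 2  [load 220/230]
  180 → break 4 (new)  [load 180/230]
4 commercial breaks opened.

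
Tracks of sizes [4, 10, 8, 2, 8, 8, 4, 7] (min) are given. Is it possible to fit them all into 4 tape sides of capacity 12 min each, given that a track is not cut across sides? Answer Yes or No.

Total = 51 min; ⌈51/12⌉ = 5.
At least 5 tape sides are required, but only 4 are allowed.

No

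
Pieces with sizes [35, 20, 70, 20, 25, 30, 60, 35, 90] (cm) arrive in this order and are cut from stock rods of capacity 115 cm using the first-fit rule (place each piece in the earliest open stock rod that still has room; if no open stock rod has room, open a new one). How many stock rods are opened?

4

  35 → stock rod 1 (new)  [load 35/115]
  20 → stock rod 1  [load 55/115]
  70 → stock rod 2 (new)  [load 70/115]
  20 → stock rod 1  [load 75/115]
  25 → stock rod 1  [load 100/115]
  30 → stock rod 2  [load 100/115]
  60 → stock rod 3 (new)  [load 60/115]
  35 → stock rod 3  [load 95/115]
  90 → stock rod 4 (new)  [load 90/115]
4 stock rods opened.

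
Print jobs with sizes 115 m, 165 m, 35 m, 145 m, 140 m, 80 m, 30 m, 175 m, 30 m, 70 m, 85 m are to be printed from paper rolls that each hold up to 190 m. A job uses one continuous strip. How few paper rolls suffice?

7

Total = 175 + 165 + 145 + 140 + 115 + 85 + 80 + 70 + 35 + 30 + 30 = 1070 m.
Lower bound: ⌈1070/190⌉ = 6 paper rolls.
A packing using 7 paper rolls:
  roll 1: 175 = 175
  roll 2: 165 = 165
  roll 3: 145 + 35 = 180
  roll 4: 140 + 30 = 170
  roll 5: 115 + 70 = 185
  roll 6: 85 + 80 = 165
  roll 7: 30 = 30
No arrangement into 6 paper rolls stays within capacity, so 7 is optimal.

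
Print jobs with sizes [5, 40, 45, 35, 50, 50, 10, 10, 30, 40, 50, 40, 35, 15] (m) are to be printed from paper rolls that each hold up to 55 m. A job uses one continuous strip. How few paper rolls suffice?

Total = 50 + 50 + 50 + 45 + 40 + 40 + 40 + 35 + 35 + 30 + 15 + 10 + 10 + 5 = 455 m.
Lower bound: ⌈455/55⌉ = 9 paper rolls.
Also, 10 print jobs each exceed 55/2 m, and no two of those can share a roll, so at least 10 paper rolls are needed.
A packing using 10 paper rolls:
  roll 1: 50 + 5 = 55
  roll 2: 50 = 50
  roll 3: 50 = 50
  roll 4: 45 + 10 = 55
  roll 5: 40 + 15 = 55
  roll 6: 40 + 10 = 50
  roll 7: 40 = 40
  roll 8: 35 = 35
  roll 9: 35 = 35
  roll 10: 30 = 30
This matches the lower bound, so 10 is optimal.

10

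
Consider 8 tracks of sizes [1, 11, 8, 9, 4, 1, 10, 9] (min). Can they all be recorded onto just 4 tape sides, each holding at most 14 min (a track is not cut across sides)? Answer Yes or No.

No

Total = 53 min; ⌈53/14⌉ = 4.
5 tracks each exceed half the capacity and cannot share a side, forcing at least 5 tape sides.
At least 5 tape sides are required, but only 4 are allowed.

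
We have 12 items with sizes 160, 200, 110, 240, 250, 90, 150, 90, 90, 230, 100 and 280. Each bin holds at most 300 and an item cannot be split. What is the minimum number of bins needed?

Total = 280 + 250 + 240 + 230 + 200 + 160 + 150 + 110 + 100 + 90 + 90 + 90 = 1990.
Lower bound: ⌈1990/300⌉ = 7 bins.
A packing using 8 bins:
  bin 1: 280 = 280
  bin 2: 250 = 250
  bin 3: 240 = 240
  bin 4: 230 = 230
  bin 5: 200 + 100 = 300
  bin 6: 160 + 110 = 270
  bin 7: 150 + 90 = 240
  bin 8: 90 + 90 = 180
No arrangement into 7 bins stays within capacity, so 8 is optimal.

8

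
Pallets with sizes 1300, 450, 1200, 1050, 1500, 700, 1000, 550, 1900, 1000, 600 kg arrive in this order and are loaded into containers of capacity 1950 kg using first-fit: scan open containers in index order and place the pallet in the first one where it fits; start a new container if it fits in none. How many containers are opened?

7

  1300 → container 1 (new)  [load 1300/1950]
  450 → container 1  [load 1750/1950]
  1200 → container 2 (new)  [load 1200/1950]
  1050 → container 3 (new)  [load 1050/1950]
  1500 → container 4 (new)  [load 1500/1950]
  700 → container 2  [load 1900/1950]
  1000 → container 5 (new)  [load 1000/1950]
  550 → container 3  [load 1600/1950]
  1900 → container 6 (new)  [load 1900/1950]
  1000 → container 7 (new)  [load 1000/1950]
  600 → container 5  [load 1600/1950]
7 containers opened.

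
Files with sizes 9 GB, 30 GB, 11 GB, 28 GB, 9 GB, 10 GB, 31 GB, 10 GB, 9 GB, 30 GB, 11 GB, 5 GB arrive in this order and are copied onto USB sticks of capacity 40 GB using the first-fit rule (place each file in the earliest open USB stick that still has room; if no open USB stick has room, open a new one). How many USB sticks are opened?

  9 → USB stick 1 (new)  [load 9/40]
  30 → USB stick 1  [load 39/40]
  11 → USB stick 2 (new)  [load 11/40]
  28 → USB stick 2  [load 39/40]
  9 → USB stick 3 (new)  [load 9/40]
  10 → USB stick 3  [load 19/40]
  31 → USB stick 4 (new)  [load 31/40]
  10 → USB stick 3  [load 29/40]
  9 → USB stick 3  [load 38/40]
  30 → USB stick 5 (new)  [load 30/40]
  11 → USB stick 6 (new)  [load 11/40]
  5 → USB stick 4  [load 36/40]
6 USB sticks opened.

6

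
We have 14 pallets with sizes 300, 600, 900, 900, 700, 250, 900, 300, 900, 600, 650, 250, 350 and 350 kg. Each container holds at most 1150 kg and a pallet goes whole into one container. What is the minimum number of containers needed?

Total = 900 + 900 + 900 + 900 + 700 + 650 + 600 + 600 + 350 + 350 + 300 + 300 + 250 + 250 = 7950 kg.
Lower bound: ⌈7950/1150⌉ = 7 containers.
Also, 8 pallets each exceed 575 kg, and no two of those can share a container, so at least 8 containers are needed.
A packing using 8 containers:
  container 1: 900 + 250 = 1150
  container 2: 900 + 250 = 1150
  container 3: 900 = 900
  container 4: 900 = 900
  container 5: 700 + 350 = 1050
  container 6: 650 + 350 = 1000
  container 7: 600 + 300 = 900
  container 8: 600 + 300 = 900
This matches the lower bound, so 8 is optimal.

8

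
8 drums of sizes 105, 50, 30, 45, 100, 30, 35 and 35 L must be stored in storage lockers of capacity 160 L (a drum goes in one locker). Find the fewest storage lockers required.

3

Total = 105 + 100 + 50 + 45 + 35 + 35 + 30 + 30 = 430 L.
Lower bound: ⌈430/160⌉ = 3 storage lockers.
A packing using 3 storage lockers:
  locker 1: 105 + 50 = 155
  locker 2: 100 + 45 = 145
  locker 3: 35 + 35 + 30 + 30 = 130
This matches the lower bound, so 3 is optimal.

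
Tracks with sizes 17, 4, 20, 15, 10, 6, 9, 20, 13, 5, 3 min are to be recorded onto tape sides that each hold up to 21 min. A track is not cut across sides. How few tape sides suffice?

Total = 20 + 20 + 17 + 15 + 13 + 10 + 9 + 6 + 5 + 4 + 3 = 122 min.
Lower bound: ⌈122/21⌉ = 6 tape sides.
A packing using 6 tape sides:
  side 1: 20 = 20
  side 2: 20 = 20
  side 3: 17 + 4 = 21
  side 4: 15 + 6 = 21
  side 5: 13 + 5 + 3 = 21
  side 6: 10 + 9 = 19
This matches the lower bound, so 6 is optimal.

6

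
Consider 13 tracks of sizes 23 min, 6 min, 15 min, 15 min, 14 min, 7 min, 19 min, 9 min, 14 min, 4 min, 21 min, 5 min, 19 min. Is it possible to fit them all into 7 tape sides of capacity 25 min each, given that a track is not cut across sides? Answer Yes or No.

No

Total = 171 min; ⌈171/25⌉ = 7.
8 tracks each exceed half the capacity and cannot share a side, forcing at least 8 tape sides.
At least 8 tape sides are required, but only 7 are allowed.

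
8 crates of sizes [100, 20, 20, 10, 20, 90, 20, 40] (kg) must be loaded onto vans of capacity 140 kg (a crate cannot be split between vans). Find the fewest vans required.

3

Total = 100 + 90 + 40 + 20 + 20 + 20 + 20 + 10 = 320 kg.
Lower bound: ⌈320/140⌉ = 3 vans.
A packing using 3 vans:
  van 1: 100 + 40 = 140
  van 2: 90 + 20 + 20 + 10 = 140
  van 3: 20 + 20 = 40
This matches the lower bound, so 3 is optimal.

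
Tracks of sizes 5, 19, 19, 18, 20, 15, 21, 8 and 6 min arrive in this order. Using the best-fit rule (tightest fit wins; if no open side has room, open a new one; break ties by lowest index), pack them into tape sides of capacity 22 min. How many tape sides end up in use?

7

  5 → side 1 (new)  [load 5/22]
  19 → side 2 (new)  [load 19/22]
  19 → side 3 (new)  [load 19/22]
  18 → side 4 (new)  [load 18/22]
  20 → side 5 (new)  [load 20/22]
  15 → side 1  [load 20/22]
  21 → side 6 (new)  [load 21/22]
  8 → side 7 (new)  [load 8/22]
  6 → side 7  [load 14/22]
7 tape sides opened.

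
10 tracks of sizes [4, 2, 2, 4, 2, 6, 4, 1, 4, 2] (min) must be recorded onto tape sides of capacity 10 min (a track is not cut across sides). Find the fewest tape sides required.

Total = 6 + 4 + 4 + 4 + 4 + 2 + 2 + 2 + 2 + 1 = 31 min.
Lower bound: ⌈31/10⌉ = 4 tape sides.
A packing using 4 tape sides:
  side 1: 6 + 4 = 10
  side 2: 4 + 4 + 2 = 10
  side 3: 4 + 2 + 2 + 2 = 10
  side 4: 1 = 1
This matches the lower bound, so 4 is optimal.

4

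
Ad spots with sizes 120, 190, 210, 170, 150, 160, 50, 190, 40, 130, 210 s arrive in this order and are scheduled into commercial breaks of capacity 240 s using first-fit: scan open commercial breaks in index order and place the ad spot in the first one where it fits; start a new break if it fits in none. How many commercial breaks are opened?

  120 → break 1 (new)  [load 120/240]
  190 → break 2 (new)  [load 190/240]
  210 → break 3 (new)  [load 210/240]
  170 → break 4 (new)  [load 170/240]
  150 → break 5 (new)  [load 150/240]
  160 → break 6 (new)  [load 160/240]
  50 → break 1  [load 170/240]
  190 → break 7 (new)  [load 190/240]
  40 → break 1  [load 210/240]
  130 → break 8 (new)  [load 130/240]
  210 → break 9 (new)  [load 210/240]
9 commercial breaks opened.

9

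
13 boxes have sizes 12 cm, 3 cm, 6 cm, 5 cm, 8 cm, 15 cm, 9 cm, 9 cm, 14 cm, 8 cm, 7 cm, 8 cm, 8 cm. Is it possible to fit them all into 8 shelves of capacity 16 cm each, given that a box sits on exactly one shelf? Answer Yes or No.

A valid assignment using 8 shelves:
  shelf 1: 15 = 15
  shelf 2: 14 = 14
  shelf 3: 12 + 3 = 15
  shelf 4: 9 + 7 = 16
  shelf 5: 9 + 6 = 15
  shelf 6: 8 + 8 = 16
  shelf 7: 8 + 8 = 16
  shelf 8: 5 = 5
Every load is within 16 cm, so 8 shelves suffice.

Yes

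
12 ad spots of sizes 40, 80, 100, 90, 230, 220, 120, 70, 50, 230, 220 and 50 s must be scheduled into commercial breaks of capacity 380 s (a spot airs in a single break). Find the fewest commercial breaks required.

4

Total = 230 + 230 + 220 + 220 + 120 + 100 + 90 + 80 + 70 + 50 + 50 + 40 = 1500 s.
Lower bound: ⌈1500/380⌉ = 4 commercial breaks.
A packing using 4 commercial breaks:
  break 1: 230 + 100 + 50 = 380
  break 2: 230 + 90 + 50 = 370
  break 3: 220 + 120 + 40 = 380
  break 4: 220 + 80 + 70 = 370
This matches the lower bound, so 4 is optimal.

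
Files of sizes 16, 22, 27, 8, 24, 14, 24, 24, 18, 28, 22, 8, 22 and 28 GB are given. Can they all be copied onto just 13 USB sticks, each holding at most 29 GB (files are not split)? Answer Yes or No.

Yes

A valid assignment using 12 USB sticks:
  USB stick 1: 28 = 28
  USB stick 2: 28 = 28
  USB stick 3: 27 = 27
  USB stick 4: 24 = 24
  USB stick 5: 24 = 24
  USB stick 6: 24 = 24
  USB stick 7: 22 = 22
  USB stick 8: 22 = 22
  USB stick 9: 22 = 22
  USB stick 10: 18 + 8 = 26
  USB stick 11: 16 + 8 = 24
  USB stick 12: 14 = 14
That uses only 12 ≤ 13, so 13 USB sticks are enough.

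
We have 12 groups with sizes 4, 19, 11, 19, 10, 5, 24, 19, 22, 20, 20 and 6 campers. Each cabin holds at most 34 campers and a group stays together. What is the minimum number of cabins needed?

Total = 24 + 22 + 20 + 20 + 19 + 19 + 19 + 11 + 10 + 6 + 5 + 4 = 179 campers.
Lower bound: ⌈179/34⌉ = 6 cabins.
Also, 7 groups each exceed 17 campers, and no two of those can share a cabin, so at least 7 cabins are needed.
A packing using 7 cabins:
  cabin 1: 24 + 10 = 34
  cabin 2: 22 + 11 = 33
  cabin 3: 20 + 6 + 5 = 31
  cabin 4: 20 + 4 = 24
  cabin 5: 19 = 19
  cabin 6: 19 = 19
  cabin 7: 19 = 19
This matches the lower bound, so 7 is optimal.

7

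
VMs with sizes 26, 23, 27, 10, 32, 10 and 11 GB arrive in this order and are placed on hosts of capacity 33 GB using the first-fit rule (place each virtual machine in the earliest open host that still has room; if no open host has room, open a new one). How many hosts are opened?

5

  26 → host 1 (new)  [load 26/33]
  23 → host 2 (new)  [load 23/33]
  27 → host 3 (new)  [load 27/33]
  10 → host 2  [load 33/33]
  32 → host 4 (new)  [load 32/33]
  10 → host 5 (new)  [load 10/33]
  11 → host 5  [load 21/33]
5 hosts opened.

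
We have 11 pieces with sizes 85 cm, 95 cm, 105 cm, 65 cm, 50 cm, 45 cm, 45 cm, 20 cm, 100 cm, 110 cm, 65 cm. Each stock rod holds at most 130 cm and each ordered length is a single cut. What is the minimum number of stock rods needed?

7

Total = 110 + 105 + 100 + 95 + 85 + 65 + 65 + 50 + 45 + 45 + 20 = 785 cm.
Lower bound: ⌈785/130⌉ = 7 stock rods.
A packing using 7 stock rods:
  stock rod 1: 110 + 20 = 130
  stock rod 2: 105 = 105
  stock rod 3: 100 = 100
  stock rod 4: 95 = 95
  stock rod 5: 85 + 45 = 130
  stock rod 6: 65 + 65 = 130
  stock rod 7: 50 + 45 = 95
This matches the lower bound, so 7 is optimal.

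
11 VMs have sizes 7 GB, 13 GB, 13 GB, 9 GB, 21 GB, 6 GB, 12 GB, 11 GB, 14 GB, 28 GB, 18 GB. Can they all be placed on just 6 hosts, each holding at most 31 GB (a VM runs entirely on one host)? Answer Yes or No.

A valid assignment using 6 hosts:
  host 1: 28 = 28
  host 2: 21 + 9 = 30
  host 3: 18 + 13 = 31
  host 4: 14 + 13 = 27
  host 5: 12 + 11 + 7 = 30
  host 6: 6 = 6
Every load is within 31 GB, so 6 hosts suffice.

Yes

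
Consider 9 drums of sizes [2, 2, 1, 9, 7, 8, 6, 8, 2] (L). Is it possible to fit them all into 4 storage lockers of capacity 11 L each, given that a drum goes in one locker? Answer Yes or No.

No

Total = 45 L; ⌈45/11⌉ = 5.
At least 5 storage lockers are required, but only 4 are allowed.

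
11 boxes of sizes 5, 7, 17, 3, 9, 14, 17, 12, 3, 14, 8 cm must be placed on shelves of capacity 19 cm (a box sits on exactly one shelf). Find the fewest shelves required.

7

Total = 17 + 17 + 14 + 14 + 12 + 9 + 8 + 7 + 5 + 3 + 3 = 109 cm.
Lower bound: ⌈109/19⌉ = 6 shelves.
A packing using 7 shelves:
  shelf 1: 17 = 17
  shelf 2: 17 = 17
  shelf 3: 14 + 5 = 19
  shelf 4: 14 + 3 = 17
  shelf 5: 12 + 7 = 19
  shelf 6: 9 + 8 = 17
  shelf 7: 3 = 3
No arrangement into 6 shelves stays within capacity, so 7 is optimal.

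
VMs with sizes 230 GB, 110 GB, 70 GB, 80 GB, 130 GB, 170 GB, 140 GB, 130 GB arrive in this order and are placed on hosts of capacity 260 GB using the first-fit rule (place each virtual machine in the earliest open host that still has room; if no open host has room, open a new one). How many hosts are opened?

5

  230 → host 1 (new)  [load 230/260]
  110 → host 2 (new)  [load 110/260]
  70 → host 2  [load 180/260]
  80 → host 2  [load 260/260]
  130 → host 3 (new)  [load 130/260]
  170 → host 4 (new)  [load 170/260]
  140 → host 5 (new)  [load 140/260]
  130 → host 3  [load 260/260]
5 hosts opened.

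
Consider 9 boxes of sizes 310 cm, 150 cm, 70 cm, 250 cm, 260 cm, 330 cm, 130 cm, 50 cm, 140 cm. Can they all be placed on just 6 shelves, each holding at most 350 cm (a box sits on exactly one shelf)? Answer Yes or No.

Yes

A valid assignment using 6 shelves:
  shelf 1: 330 = 330
  shelf 2: 310 = 310
  shelf 3: 260 + 70 = 330
  shelf 4: 250 + 50 = 300
  shelf 5: 150 + 140 = 290
  shelf 6: 130 = 130
Every load is within 350 cm, so 6 shelves suffice.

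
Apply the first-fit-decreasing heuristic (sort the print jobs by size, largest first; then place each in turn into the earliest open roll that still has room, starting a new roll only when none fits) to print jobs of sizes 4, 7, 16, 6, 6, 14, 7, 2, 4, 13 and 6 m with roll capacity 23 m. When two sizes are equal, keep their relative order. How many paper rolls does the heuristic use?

4

Sorted descending: 16, 14, 13, 7, 7, 6, 6, 6, 4, 4, 2.
  16 → roll 1 (new)  [load 16/23]
  14 → roll 2 (new)  [load 14/23]
  13 → roll 3 (new)  [load 13/23]
  7 → roll 1  [load 23/23]
  7 → roll 2  [load 21/23]
  6 → roll 3  [load 19/23]
  6 → roll 4 (new)  [load 6/23]
  6 → roll 4  [load 12/23]
  4 → roll 3  [load 23/23]
  4 → roll 4  [load 16/23]
  2 → roll 2  [load 23/23]
4 paper rolls opened.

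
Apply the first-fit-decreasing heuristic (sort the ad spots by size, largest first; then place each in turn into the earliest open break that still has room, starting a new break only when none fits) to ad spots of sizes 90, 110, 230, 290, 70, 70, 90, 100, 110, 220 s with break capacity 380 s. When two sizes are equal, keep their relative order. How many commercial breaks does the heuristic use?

4

Sorted descending: 290, 230, 220, 110, 110, 100, 90, 90, 70, 70.
  290 → break 1 (new)  [load 290/380]
  230 → break 2 (new)  [load 230/380]
  220 → break 3 (new)  [load 220/380]
  110 → break 2  [load 340/380]
  110 → break 3  [load 330/380]
  100 → break 4 (new)  [load 100/380]
  90 → break 1  [load 380/380]
  90 → break 4  [load 190/380]
  70 → break 4  [load 260/380]
  70 → break 4  [load 330/380]
4 commercial breaks opened.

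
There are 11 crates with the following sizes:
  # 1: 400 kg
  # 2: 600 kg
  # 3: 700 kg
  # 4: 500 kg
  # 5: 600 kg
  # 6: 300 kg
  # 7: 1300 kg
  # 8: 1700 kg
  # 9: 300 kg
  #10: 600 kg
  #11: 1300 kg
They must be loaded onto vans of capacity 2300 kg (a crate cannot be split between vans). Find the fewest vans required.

Total = 1700 + 1300 + 1300 + 700 + 600 + 600 + 600 + 500 + 400 + 300 + 300 = 8300 kg.
Lower bound: ⌈8300/2300⌉ = 4 vans.
A packing using 4 vans:
  van 1: 1700 + 600 = 2300
  van 2: 1300 + 700 + 300 = 2300
  van 3: 1300 + 600 + 400 = 2300
  van 4: 600 + 500 + 300 = 1400
This matches the lower bound, so 4 is optimal.

4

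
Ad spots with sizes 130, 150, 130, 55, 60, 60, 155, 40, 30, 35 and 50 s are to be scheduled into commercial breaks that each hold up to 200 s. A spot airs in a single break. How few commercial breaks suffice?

Total = 155 + 150 + 130 + 130 + 60 + 60 + 55 + 50 + 40 + 35 + 30 = 895 s.
Lower bound: ⌈895/200⌉ = 5 commercial breaks.
A packing using 5 commercial breaks:
  break 1: 155 + 40 = 195
  break 2: 150 + 50 = 200
  break 3: 130 + 60 = 190
  break 4: 130 + 60 = 190
  break 5: 55 + 35 + 30 = 120
This matches the lower bound, so 5 is optimal.

5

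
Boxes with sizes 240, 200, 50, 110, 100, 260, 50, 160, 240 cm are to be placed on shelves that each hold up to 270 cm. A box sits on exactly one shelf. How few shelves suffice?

6

Total = 260 + 240 + 240 + 200 + 160 + 110 + 100 + 50 + 50 = 1410 cm.
Lower bound: ⌈1410/270⌉ = 6 shelves.
A packing using 6 shelves:
  shelf 1: 260 = 260
  shelf 2: 240 = 240
  shelf 3: 240 = 240
  shelf 4: 200 + 50 = 250
  shelf 5: 160 + 110 = 270
  shelf 6: 100 + 50 = 150
This matches the lower bound, so 6 is optimal.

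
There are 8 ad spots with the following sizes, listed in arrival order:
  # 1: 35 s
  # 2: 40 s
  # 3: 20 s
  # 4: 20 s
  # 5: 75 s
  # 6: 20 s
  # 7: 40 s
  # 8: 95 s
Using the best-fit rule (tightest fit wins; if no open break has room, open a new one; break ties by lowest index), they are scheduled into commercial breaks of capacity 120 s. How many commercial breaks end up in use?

4

  35 → break 1 (new)  [load 35/120]
  40 → break 1  [load 75/120]
  20 → break 1  [load 95/120]
  20 → break 1  [load 115/120]
  75 → break 2 (new)  [load 75/120]
  20 → break 2  [load 95/120]
  40 → break 3 (new)  [load 40/120]
  95 → break 4 (new)  [load 95/120]
4 commercial breaks opened.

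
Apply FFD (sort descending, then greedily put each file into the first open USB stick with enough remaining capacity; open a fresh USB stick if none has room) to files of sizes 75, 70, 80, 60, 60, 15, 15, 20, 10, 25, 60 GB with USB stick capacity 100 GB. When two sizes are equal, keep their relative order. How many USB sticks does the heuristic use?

Sorted descending: 80, 75, 70, 60, 60, 60, 25, 20, 15, 15, 10.
  80 → USB stick 1 (new)  [load 80/100]
  75 → USB stick 2 (new)  [load 75/100]
  70 → USB stick 3 (new)  [load 70/100]
  60 → USB stick 4 (new)  [load 60/100]
  60 → USB stick 5 (new)  [load 60/100]
  60 → USB stick 6 (new)  [load 60/100]
  25 → USB stick 2  [load 100/100]
  20 → USB stick 1  [load 100/100]
  15 → USB stick 3  [load 85/100]
  15 → USB stick 3  [load 100/100]
  10 → USB stick 4  [load 70/100]
6 USB sticks opened.

6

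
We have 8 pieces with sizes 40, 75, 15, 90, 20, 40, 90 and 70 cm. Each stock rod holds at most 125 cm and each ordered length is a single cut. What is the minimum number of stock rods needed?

4

Total = 90 + 90 + 75 + 70 + 40 + 40 + 20 + 15 = 440 cm.
Lower bound: ⌈440/125⌉ = 4 stock rods.
A packing using 4 stock rods:
  stock rod 1: 90 + 20 + 15 = 125
  stock rod 2: 90 = 90
  stock rod 3: 75 + 40 = 115
  stock rod 4: 70 + 40 = 110
This matches the lower bound, so 4 is optimal.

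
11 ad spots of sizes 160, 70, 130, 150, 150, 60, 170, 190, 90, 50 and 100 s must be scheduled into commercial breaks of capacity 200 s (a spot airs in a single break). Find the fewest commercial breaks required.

8

Total = 190 + 170 + 160 + 150 + 150 + 130 + 100 + 90 + 70 + 60 + 50 = 1320 s.
Lower bound: ⌈1320/200⌉ = 7 commercial breaks.
A packing using 8 commercial breaks:
  break 1: 190 = 190
  break 2: 170 = 170
  break 3: 160 = 160
  break 4: 150 + 50 = 200
  break 5: 150 = 150
  break 6: 130 + 70 = 200
  break 7: 100 + 90 = 190
  break 8: 60 = 60
No arrangement into 7 commercial breaks stays within capacity, so 8 is optimal.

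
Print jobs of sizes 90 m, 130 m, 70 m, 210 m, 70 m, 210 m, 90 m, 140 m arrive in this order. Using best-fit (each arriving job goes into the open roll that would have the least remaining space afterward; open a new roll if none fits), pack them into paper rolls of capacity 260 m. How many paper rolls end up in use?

5

  90 → roll 1 (new)  [load 90/260]
  130 → roll 1  [load 220/260]
  70 → roll 2 (new)  [load 70/260]
  210 → roll 3 (new)  [load 210/260]
  70 → roll 2  [load 140/260]
  210 → roll 4 (new)  [load 210/260]
  90 → roll 2  [load 230/260]
  140 → roll 5 (new)  [load 140/260]
5 paper rolls opened.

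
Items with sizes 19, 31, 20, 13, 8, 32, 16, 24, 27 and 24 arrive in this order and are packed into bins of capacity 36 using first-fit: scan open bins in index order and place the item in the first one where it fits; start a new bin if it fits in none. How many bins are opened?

  19 → bin 1 (new)  [load 19/36]
  31 → bin 2 (new)  [load 31/36]
  20 → bin 3 (new)  [load 20/36]
  13 → bin 1  [load 32/36]
  8 → bin 3  [load 28/36]
  32 → bin 4 (new)  [load 32/36]
  16 → bin 5 (new)  [load 16/36]
  24 → bin 6 (new)  [load 24/36]
  27 → bin 7 (new)  [load 27/36]
  24 → bin 8 (new)  [load 24/36]
8 bins opened.

8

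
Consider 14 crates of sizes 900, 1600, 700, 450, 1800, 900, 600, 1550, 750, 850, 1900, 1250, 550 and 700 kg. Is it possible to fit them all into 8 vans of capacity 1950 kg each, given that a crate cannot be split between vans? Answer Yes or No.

No

Total = 14500 kg; ⌈14500/1950⌉ = 8.
The bound of 8 does not rule out 8, but exhaustive search shows no assignment into 8 vans of capacity 1950 kg exists — the minimum is 9.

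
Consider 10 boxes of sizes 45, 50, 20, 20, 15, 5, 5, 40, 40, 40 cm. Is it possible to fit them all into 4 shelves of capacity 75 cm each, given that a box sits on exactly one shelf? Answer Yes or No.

Total = 280 cm; ⌈280/75⌉ = 4.
5 boxes each exceed half the capacity and cannot share a shelf, forcing at least 5 shelves.
At least 5 shelves are required, but only 4 are allowed.

No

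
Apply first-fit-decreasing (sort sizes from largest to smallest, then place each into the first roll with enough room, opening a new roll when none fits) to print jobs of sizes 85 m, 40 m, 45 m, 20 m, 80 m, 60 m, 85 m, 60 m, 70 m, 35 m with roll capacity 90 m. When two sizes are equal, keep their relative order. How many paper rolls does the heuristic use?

Sorted descending: 85, 85, 80, 70, 60, 60, 45, 40, 35, 20.
  85 → roll 1 (new)  [load 85/90]
  85 → roll 2 (new)  [load 85/90]
  80 → roll 3 (new)  [load 80/90]
  70 → roll 4 (new)  [load 70/90]
  60 → roll 5 (new)  [load 60/90]
  60 → roll 6 (new)  [load 60/90]
  45 → roll 7 (new)  [load 45/90]
  40 → roll 7  [load 85/90]
  35 → roll 8 (new)  [load 35/90]
  20 → roll 4  [load 90/90]
8 paper rolls opened.

8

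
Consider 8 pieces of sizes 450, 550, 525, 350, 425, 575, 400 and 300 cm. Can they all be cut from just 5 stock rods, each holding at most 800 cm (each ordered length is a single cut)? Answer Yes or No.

Total = 3575 cm; ⌈3575/800⌉ = 5.
The bound of 5 does not rule out 5, but exhaustive search shows no assignment into 5 stock rods of capacity 800 cm exists — the minimum is 6.

No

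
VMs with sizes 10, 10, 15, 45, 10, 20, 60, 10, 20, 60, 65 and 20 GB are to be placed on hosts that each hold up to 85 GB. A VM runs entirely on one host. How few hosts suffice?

Total = 65 + 60 + 60 + 45 + 20 + 20 + 20 + 15 + 10 + 10 + 10 + 10 = 345 GB.
Lower bound: ⌈345/85⌉ = 5 hosts.
A packing using 5 hosts:
  host 1: 65 + 20 = 85
  host 2: 60 + 20 = 80
  host 3: 60 + 20 = 80
  host 4: 45 + 15 + 10 + 10 = 80
  host 5: 10 + 10 = 20
This matches the lower bound, so 5 is optimal.

5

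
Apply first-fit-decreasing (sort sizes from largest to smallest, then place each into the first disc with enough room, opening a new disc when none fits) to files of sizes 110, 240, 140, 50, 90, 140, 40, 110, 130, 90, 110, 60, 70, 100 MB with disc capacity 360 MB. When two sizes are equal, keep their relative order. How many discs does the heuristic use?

Sorted descending: 240, 140, 140, 130, 110, 110, 110, 100, 90, 90, 70, 60, 50, 40.
  240 → disc 1 (new)  [load 240/360]
  140 → disc 2 (new)  [load 140/360]
  140 → disc 2  [load 280/360]
  130 → disc 3 (new)  [load 130/360]
  110 → disc 1  [load 350/360]
  110 → disc 3  [load 240/360]
  110 → disc 3  [load 350/360]
  100 → disc 4 (new)  [load 100/360]
  90 → disc 4  [load 190/360]
  90 → disc 4  [load 280/360]
  70 → disc 2  [load 350/360]
  60 → disc 4  [load 340/360]
  50 → disc 5 (new)  [load 50/360]
  40 → disc 5  [load 90/360]
5 discs opened.

5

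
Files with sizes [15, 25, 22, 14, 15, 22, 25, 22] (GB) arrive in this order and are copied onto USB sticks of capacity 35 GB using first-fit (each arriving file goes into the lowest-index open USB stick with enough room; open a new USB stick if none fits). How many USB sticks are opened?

7

  15 → USB stick 1 (new)  [load 15/35]
  25 → USB stick 2 (new)  [load 25/35]
  22 → USB stick 3 (new)  [load 22/35]
  14 → USB stick 1  [load 29/35]
  15 → USB stick 4 (new)  [load 15/35]
  22 → USB stick 5 (new)  [load 22/35]
  25 → USB stick 6 (new)  [load 25/35]
  22 → USB stick 7 (new)  [load 22/35]
7 USB sticks opened.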